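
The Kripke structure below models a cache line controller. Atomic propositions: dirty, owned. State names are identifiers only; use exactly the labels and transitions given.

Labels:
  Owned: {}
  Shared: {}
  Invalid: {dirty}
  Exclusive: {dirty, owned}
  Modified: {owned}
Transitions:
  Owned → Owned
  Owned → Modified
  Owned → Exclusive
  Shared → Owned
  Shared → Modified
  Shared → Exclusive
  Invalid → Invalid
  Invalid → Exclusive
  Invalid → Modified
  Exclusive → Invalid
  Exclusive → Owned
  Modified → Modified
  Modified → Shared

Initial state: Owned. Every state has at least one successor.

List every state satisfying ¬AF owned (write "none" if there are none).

{Owned, Shared, Invalid}

States satisfying owned: {Exclusive, Modified}.
States satisfying AF owned: {Exclusive, Modified}.
States satisfying ¬AF owned: {Owned, Shared, Invalid}.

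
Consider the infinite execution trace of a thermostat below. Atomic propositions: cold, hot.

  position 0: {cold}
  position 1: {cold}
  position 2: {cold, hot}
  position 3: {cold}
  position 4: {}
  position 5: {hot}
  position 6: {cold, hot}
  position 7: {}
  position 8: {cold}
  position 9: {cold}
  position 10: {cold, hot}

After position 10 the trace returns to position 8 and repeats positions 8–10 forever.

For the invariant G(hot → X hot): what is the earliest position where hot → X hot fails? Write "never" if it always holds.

Check hot → X hot at each position in order: 0 ✓, 1 ✓.
At position 2 the labels are {cold, hot} and the next position 3 has {cold}, so hot → X hot is false there. This is the first violation.

2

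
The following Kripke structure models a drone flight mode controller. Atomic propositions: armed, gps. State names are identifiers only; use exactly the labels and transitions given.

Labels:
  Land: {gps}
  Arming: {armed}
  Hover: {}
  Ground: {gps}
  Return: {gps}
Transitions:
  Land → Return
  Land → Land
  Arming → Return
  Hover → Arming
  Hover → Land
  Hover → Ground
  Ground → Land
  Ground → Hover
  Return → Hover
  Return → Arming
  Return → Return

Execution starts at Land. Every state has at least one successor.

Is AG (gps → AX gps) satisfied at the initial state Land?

States satisfying gps → AX gps: {Land, Arming, Hover}.
States satisfying AG (gps → AX gps): ∅.
Ground is reachable from Land and violates gps → AX gps, so AG fails at Land.
Land ∉ Sat(AG (gps → AX gps)).

Does not hold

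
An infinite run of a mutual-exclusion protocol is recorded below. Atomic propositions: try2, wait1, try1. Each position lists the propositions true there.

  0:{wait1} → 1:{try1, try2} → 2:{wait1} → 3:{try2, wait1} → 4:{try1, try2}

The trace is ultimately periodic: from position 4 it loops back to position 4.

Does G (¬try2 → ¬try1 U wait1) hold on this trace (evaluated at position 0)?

Satisfied

¬try2 → ¬try1 U wait1 holds at every position 0..4, and those are all positions ever visited, so G (¬try2 → ¬try1 U wait1) holds.
Positions where ¬try2 holds: 0, 2.
Check ¬try1 U wait1 at each: 0→ok, 2→ok.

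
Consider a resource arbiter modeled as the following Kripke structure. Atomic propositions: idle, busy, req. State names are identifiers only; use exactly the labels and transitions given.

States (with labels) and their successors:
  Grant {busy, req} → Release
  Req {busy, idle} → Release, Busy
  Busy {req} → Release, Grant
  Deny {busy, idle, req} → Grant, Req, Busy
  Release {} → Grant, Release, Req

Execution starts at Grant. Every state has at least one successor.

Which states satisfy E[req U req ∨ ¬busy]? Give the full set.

States satisfying req: {Grant, Busy, Deny}.
States satisfying req ∨ ¬busy: {Grant, Busy, Deny, Release}.
States satisfying E[req U req ∨ ¬busy]: {Grant, Busy, Deny, Release}.

{Grant, Busy, Deny, Release}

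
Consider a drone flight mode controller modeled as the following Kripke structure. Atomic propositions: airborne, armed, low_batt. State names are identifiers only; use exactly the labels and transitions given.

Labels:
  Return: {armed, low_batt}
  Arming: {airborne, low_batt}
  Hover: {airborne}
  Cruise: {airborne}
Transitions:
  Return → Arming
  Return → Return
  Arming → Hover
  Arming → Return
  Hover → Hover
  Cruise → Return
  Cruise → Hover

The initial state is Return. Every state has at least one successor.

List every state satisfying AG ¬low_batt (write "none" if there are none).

States satisfying ¬low_batt: {Hover, Cruise}.
States satisfying AG ¬low_batt: {Hover}.

{Hover}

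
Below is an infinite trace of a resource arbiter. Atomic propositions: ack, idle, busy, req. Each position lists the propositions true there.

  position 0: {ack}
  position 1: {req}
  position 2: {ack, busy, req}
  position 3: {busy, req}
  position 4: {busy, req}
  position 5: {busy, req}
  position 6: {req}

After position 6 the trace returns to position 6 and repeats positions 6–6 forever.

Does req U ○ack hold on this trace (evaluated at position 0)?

Does not hold

Walking from position 0: at position 0, ○ack has not yet held and req fails, so req U ○ack is false.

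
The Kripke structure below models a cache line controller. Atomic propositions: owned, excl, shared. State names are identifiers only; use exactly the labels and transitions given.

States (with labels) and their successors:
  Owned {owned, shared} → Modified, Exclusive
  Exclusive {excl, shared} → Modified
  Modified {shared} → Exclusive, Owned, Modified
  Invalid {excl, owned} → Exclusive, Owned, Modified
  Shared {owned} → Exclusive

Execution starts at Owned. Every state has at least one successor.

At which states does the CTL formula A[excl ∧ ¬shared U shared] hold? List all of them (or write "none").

{Owned, Exclusive, Modified, Invalid}

States satisfying excl ∧ ¬shared: {Invalid}.
States satisfying shared: {Owned, Exclusive, Modified}.
States satisfying A[excl ∧ ¬shared U shared]: {Owned, Exclusive, Modified, Invalid}.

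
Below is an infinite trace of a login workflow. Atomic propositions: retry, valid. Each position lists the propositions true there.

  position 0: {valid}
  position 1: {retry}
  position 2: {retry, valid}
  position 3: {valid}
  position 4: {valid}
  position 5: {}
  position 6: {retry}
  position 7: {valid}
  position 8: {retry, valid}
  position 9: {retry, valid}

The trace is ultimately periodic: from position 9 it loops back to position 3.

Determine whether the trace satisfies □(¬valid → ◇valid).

¬valid → ◇valid holds at every position 0..9, and those are all positions ever visited, so □(¬valid → ◇valid) holds.
Positions where ¬valid holds: 1, 5, 6.
Check ◇valid at each: 1→ok, 5→ok, 6→ok.

Holds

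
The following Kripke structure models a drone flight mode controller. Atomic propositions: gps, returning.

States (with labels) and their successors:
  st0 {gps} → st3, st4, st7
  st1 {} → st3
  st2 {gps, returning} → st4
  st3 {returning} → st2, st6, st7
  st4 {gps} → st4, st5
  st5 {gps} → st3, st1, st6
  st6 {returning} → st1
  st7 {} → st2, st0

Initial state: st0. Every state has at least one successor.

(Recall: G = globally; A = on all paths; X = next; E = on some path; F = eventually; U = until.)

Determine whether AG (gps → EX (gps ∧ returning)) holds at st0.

States satisfying gps → EX (gps ∧ returning): {st1, st3, st6, st7}.
States satisfying AG (gps → EX (gps ∧ returning)): ∅.
st0 is reachable from st0 and violates gps → EX (gps ∧ returning), so AG fails at st0.
st0 ∉ Sat(AG (gps → EX (gps ∧ returning))).

Does not hold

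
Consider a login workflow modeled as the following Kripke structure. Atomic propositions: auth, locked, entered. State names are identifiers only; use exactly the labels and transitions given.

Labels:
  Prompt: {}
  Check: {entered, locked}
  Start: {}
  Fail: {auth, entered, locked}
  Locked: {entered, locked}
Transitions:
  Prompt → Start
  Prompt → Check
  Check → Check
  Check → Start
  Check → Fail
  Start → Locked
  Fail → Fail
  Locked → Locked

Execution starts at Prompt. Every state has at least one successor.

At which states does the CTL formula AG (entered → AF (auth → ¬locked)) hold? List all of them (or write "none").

{Start, Locked}

States satisfying entered → AF (auth → ¬locked): {Prompt, Check, Start, Locked}.
States satisfying AG (entered → AF (auth → ¬locked)): {Start, Locked}.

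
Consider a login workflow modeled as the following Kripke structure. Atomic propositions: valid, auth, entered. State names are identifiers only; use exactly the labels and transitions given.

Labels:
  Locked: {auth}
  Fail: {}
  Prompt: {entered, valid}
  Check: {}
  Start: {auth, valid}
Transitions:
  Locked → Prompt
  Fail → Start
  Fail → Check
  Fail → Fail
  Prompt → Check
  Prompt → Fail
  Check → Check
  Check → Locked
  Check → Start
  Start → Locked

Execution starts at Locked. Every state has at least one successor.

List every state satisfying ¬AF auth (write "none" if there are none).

States satisfying auth: {Locked, Start}.
States satisfying AF auth: {Locked, Start}.
States satisfying ¬AF auth: {Fail, Prompt, Check}.

{Fail, Prompt, Check}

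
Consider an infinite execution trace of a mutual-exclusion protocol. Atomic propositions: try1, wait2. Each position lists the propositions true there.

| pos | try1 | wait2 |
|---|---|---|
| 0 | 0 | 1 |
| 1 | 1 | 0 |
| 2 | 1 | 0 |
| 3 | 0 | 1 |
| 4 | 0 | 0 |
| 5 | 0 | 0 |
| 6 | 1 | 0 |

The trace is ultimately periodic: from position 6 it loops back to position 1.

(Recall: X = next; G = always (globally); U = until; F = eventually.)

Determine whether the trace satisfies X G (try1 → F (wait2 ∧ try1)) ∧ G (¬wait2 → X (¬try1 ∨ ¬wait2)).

No

The position after 0 is 1; G (try1 → F (wait2 ∧ try1)) is false there.
¬wait2 → X (¬try1 ∨ ¬wait2) holds at every position 0..6, and those are all positions ever visited, so G (¬wait2 → X (¬try1 ∨ ¬wait2)) holds.
Positions where ¬wait2 holds: 1, 2, 4, 5, 6.
Check X (¬try1 ∨ ¬wait2) at each: 1→ok, 2→ok, 4→ok, 5→ok, 6→ok.
At position 0: X G (try1 → F (wait2 ∧ try1)) is false; G (¬wait2 → X (¬try1 ∨ ¬wait2)) is true; so X G (try1 → F (wait2 ∧ try1)) ∧ G (¬wait2 → X (¬try1 ∨ ¬wait2)) is false.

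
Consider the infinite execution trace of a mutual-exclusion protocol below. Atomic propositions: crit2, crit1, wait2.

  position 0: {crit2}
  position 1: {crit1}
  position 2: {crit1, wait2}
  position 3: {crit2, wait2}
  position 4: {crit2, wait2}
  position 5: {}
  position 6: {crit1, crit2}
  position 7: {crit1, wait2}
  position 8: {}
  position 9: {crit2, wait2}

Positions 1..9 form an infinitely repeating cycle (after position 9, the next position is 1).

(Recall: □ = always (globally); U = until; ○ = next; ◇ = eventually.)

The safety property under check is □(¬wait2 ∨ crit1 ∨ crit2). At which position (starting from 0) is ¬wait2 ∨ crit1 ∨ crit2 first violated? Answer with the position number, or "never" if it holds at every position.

¬wait2 ∨ crit1 ∨ crit2 holds at every position 0..9, and those are all the positions the trace ever visits, so the invariant □(¬wait2 ∨ crit1 ∨ crit2) is never violated.

never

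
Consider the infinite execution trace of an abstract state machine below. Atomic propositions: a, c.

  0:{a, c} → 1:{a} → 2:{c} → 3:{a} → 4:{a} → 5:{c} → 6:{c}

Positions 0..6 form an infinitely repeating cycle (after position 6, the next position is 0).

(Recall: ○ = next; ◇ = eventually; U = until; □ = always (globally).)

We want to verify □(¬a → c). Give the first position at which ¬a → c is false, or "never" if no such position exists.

never

¬a → c holds at every position 0..6, and those are all the positions the trace ever visits, so the invariant □(¬a → c) is never violated.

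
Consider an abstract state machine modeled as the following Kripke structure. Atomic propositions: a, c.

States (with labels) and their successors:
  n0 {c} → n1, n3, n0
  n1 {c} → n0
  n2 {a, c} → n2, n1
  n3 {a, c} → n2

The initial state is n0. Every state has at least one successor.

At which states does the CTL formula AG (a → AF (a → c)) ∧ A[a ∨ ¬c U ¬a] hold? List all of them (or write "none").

{n0, n1}

States satisfying a → AF (a → c): {n0, n1, n2, n3}.
States satisfying AG (a → AF (a → c)): {n0, n1, n2, n3}.
States satisfying a ∨ ¬c: {n2, n3}.
States satisfying ¬a: {n0, n1}.
States satisfying A[a ∨ ¬c U ¬a]: {n0, n1}.
States satisfying AG (a → AF (a → c)) ∧ A[a ∨ ¬c U ¬a]: {n0, n1}.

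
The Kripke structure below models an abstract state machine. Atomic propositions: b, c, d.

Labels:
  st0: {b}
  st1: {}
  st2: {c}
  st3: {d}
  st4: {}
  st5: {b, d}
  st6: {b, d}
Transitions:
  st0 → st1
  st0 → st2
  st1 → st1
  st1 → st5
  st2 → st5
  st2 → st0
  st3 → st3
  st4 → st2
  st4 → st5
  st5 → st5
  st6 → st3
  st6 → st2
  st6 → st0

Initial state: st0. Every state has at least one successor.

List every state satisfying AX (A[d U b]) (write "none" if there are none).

{st2, st5}

States satisfying A[d U b]: {st0, st5, st6}.
States satisfying AX (A[d U b]): {st2, st5}.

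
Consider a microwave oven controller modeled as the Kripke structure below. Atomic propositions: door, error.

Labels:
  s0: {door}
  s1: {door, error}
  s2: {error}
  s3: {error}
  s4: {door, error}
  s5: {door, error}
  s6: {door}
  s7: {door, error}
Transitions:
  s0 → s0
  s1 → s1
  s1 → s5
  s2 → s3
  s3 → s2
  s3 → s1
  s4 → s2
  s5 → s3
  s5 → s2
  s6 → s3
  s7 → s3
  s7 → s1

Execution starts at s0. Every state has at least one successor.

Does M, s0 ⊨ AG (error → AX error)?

States satisfying error → AX error: {s0, s1, s2, s3, s4, s5, s6, s7}.
States satisfying AG (error → AX error): {s0, s1, s2, s3, s4, s5, s6, s7}.
Every state reachable from s0 satisfies error → AX error.
s0 ∈ Sat(AG (error → AX error)).

Holds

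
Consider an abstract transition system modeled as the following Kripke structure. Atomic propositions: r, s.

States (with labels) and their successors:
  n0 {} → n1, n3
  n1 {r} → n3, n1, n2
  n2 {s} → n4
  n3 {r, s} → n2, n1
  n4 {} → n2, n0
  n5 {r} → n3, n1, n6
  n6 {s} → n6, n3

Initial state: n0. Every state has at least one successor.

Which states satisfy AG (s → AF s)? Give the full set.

States satisfying s → AF s: {n0, n1, n2, n3, n4, n5, n6}.
States satisfying AG (s → AF s): {n0, n1, n2, n3, n4, n5, n6}.

{n0, n1, n2, n3, n4, n5, n6}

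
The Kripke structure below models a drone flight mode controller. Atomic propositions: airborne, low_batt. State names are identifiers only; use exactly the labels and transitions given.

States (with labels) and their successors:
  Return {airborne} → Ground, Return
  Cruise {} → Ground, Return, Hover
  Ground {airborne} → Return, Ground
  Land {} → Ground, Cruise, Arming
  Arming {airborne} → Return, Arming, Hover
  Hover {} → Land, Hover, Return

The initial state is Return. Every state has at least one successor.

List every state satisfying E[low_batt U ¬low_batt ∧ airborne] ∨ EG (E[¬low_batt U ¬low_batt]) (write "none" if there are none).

States satisfying low_batt: ∅.
States satisfying ¬low_batt ∧ airborne: {Return, Ground, Arming}.
States satisfying E[low_batt U ¬low_batt ∧ airborne]: {Return, Ground, Arming}.
States satisfying E[¬low_batt U ¬low_batt]: {Return, Cruise, Ground, Land, Arming, Hover}.
States satisfying EG (E[¬low_batt U ¬low_batt]): {Return, Cruise, Ground, Land, Arming, Hover}.
States satisfying E[low_batt U ¬low_batt ∧ airborne] ∨ EG (E[¬low_batt U ¬low_batt]): {Return, Cruise, Ground, Land, Arming, Hover}.

{Return, Cruise, Ground, Land, Arming, Hover}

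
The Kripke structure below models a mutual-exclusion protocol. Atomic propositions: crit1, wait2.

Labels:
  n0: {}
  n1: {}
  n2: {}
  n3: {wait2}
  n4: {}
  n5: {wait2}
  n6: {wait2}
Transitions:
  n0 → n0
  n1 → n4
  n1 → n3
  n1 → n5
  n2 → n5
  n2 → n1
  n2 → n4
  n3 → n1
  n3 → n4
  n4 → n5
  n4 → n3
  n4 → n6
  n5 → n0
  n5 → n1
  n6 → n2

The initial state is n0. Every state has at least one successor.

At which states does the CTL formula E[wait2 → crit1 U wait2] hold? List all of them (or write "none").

States satisfying wait2 → crit1: {n0, n1, n2, n4}.
States satisfying wait2: {n3, n5, n6}.
States satisfying E[wait2 → crit1 U wait2]: {n1, n2, n3, n4, n5, n6}.

{n1, n2, n3, n4, n5, n6}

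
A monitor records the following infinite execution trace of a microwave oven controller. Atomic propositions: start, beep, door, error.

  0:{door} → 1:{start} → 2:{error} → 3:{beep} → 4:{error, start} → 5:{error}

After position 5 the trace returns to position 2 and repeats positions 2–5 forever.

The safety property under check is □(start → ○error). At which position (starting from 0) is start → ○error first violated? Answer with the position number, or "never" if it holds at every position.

never

start → ○error holds at every position 0..5, and those are all the positions the trace ever visits, so the invariant □(start → ○error) is never violated.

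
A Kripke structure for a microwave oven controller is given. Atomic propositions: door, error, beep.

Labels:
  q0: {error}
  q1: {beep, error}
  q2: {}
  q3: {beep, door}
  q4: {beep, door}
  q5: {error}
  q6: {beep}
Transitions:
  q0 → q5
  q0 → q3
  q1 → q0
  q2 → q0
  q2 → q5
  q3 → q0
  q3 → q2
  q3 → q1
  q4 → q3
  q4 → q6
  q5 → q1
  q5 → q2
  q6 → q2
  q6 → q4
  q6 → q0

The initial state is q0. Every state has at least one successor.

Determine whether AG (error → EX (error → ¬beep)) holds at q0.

States satisfying error → EX (error → ¬beep): {q0, q1, q2, q3, q4, q5, q6}.
States satisfying AG (error → EX (error → ¬beep)): {q0, q1, q2, q3, q4, q5, q6}.
Every state reachable from q0 satisfies error → EX (error → ¬beep).
q0 ∈ Sat(AG (error → EX (error → ¬beep))).

Yes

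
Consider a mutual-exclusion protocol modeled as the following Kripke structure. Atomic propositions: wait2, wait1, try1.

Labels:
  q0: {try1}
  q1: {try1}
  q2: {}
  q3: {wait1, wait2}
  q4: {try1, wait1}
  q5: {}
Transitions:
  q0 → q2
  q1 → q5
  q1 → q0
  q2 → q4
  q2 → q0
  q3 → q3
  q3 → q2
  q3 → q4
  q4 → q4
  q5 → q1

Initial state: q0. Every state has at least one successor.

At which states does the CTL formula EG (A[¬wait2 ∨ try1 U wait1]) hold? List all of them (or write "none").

{q3, q4}

States satisfying A[¬wait2 ∨ try1 U wait1]: {q3, q4}.
States satisfying EG (A[¬wait2 ∨ try1 U wait1]): {q3, q4}.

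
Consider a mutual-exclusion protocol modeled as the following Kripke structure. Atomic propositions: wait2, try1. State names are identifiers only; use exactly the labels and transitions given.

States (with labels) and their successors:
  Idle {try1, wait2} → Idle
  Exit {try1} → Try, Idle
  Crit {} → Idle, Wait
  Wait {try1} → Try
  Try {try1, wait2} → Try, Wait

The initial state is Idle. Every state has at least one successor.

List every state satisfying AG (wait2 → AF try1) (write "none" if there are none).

States satisfying wait2 → AF try1: {Idle, Exit, Crit, Wait, Try}.
States satisfying AG (wait2 → AF try1): {Idle, Exit, Crit, Wait, Try}.

{Idle, Exit, Crit, Wait, Try}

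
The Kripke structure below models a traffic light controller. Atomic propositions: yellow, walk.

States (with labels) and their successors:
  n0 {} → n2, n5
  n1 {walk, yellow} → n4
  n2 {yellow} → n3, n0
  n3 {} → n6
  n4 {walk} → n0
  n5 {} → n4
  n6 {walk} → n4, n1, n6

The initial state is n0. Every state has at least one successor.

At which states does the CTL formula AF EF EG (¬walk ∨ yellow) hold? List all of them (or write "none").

States satisfying EF EG (¬walk ∨ yellow): {n0, n1, n2, n3, n4, n5, n6}.
States satisfying AF EF EG (¬walk ∨ yellow): {n0, n1, n2, n3, n4, n5, n6}.

{n0, n1, n2, n3, n4, n5, n6}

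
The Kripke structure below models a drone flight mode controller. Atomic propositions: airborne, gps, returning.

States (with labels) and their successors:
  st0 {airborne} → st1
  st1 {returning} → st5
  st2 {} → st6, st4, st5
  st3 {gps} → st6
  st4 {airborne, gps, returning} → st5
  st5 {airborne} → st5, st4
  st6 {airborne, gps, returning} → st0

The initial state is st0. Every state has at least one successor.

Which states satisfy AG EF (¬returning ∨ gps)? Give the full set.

States satisfying EF (¬returning ∨ gps): {st0, st1, st2, st3, st4, st5, st6}.
States satisfying AG EF (¬returning ∨ gps): {st0, st1, st2, st3, st4, st5, st6}.

{st0, st1, st2, st3, st4, st5, st6}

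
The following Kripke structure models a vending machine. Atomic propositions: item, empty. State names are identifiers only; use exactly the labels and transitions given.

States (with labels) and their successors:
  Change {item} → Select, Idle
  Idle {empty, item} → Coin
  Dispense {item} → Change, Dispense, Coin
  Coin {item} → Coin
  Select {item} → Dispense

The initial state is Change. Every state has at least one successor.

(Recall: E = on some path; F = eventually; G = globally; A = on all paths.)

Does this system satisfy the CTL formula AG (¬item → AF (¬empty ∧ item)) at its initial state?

States satisfying ¬item → AF (¬empty ∧ item): {Change, Idle, Dispense, Coin, Select}.
States satisfying AG (¬item → AF (¬empty ∧ item)): {Change, Idle, Dispense, Coin, Select}.
Every state reachable from Change satisfies ¬item → AF (¬empty ∧ item).
Change ∈ Sat(AG (¬item → AF (¬empty ∧ item))).

Holds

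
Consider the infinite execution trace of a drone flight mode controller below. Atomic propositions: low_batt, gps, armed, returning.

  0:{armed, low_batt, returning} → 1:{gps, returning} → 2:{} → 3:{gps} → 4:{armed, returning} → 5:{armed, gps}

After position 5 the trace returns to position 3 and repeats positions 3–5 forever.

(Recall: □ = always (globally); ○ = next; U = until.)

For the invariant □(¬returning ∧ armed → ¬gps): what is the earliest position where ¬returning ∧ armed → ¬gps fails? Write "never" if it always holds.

Check ¬returning ∧ armed → ¬gps at each position in order: 0 ✓, 1 ✓, 2 ✓, 3 ✓, 4 ✓.
At position 5 the labels are {armed, gps}, so ¬returning ∧ armed → ¬gps is false there. This is the first violation.

5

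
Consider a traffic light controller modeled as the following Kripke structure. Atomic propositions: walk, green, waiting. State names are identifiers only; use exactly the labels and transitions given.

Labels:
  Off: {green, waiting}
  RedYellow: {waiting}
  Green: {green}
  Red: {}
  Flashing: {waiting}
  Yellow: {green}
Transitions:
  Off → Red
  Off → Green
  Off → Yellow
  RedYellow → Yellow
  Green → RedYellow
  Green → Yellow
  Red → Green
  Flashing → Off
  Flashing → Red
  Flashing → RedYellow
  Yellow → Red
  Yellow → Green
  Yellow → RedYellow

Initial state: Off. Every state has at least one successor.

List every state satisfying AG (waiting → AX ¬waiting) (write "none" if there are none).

States satisfying waiting → AX ¬waiting: {Off, RedYellow, Green, Red, Yellow}.
States satisfying AG (waiting → AX ¬waiting): {Off, RedYellow, Green, Red, Yellow}.

{Off, RedYellow, Green, Red, Yellow}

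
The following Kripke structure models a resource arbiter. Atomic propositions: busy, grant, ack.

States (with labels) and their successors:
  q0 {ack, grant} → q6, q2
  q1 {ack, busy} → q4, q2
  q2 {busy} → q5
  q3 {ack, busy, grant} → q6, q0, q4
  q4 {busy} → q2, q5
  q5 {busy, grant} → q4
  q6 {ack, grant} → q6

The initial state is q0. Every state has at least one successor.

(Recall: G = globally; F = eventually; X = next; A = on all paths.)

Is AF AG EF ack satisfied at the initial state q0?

Violated

States satisfying AG EF ack: {q6}.
States satisfying AF AG EF ack: {q6}.
There is a path from q0 along which AG EF ack never holds.
q0 ∉ Sat(AF AG EF ack).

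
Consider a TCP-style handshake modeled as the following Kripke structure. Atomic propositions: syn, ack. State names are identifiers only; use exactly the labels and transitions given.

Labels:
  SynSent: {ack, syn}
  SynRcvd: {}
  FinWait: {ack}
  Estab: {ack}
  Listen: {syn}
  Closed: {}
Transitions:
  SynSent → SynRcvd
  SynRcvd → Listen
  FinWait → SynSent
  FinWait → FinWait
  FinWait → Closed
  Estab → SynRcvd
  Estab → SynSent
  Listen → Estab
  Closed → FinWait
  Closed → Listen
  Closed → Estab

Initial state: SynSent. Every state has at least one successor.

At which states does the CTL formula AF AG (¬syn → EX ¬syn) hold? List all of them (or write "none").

States satisfying AG (¬syn → EX ¬syn): ∅.
States satisfying AF AG (¬syn → EX ¬syn): ∅.

none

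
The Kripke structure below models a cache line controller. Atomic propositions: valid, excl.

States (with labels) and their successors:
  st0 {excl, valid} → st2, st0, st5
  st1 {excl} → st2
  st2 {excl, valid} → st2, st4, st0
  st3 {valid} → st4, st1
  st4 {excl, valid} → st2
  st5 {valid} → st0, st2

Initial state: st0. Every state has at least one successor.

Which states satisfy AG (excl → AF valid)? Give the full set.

States satisfying excl → AF valid: {st0, st1, st2, st3, st4, st5}.
States satisfying AG (excl → AF valid): {st0, st1, st2, st3, st4, st5}.

{st0, st1, st2, st3, st4, st5}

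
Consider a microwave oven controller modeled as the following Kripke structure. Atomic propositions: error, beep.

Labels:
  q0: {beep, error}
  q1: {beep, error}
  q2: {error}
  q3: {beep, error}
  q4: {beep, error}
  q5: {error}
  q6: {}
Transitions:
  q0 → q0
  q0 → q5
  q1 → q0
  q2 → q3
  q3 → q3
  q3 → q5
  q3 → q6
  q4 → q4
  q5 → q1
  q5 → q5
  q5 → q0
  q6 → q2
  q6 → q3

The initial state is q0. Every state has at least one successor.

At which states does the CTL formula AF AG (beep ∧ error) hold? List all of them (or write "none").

States satisfying AG (beep ∧ error): {q4}.
States satisfying AF AG (beep ∧ error): {q4}.

{q4}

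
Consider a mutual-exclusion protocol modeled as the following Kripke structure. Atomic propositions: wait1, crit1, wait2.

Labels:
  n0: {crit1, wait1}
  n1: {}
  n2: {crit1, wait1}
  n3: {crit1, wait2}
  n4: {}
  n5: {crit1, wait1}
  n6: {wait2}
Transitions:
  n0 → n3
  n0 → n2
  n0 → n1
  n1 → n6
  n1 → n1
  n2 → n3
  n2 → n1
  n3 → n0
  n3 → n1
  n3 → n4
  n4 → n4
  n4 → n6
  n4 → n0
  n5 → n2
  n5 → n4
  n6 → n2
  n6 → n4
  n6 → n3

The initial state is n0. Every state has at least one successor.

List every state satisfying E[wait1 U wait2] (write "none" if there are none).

States satisfying wait1: {n0, n2, n5}.
States satisfying wait2: {n3, n6}.
States satisfying E[wait1 U wait2]: {n0, n2, n3, n5, n6}.

{n0, n2, n3, n5, n6}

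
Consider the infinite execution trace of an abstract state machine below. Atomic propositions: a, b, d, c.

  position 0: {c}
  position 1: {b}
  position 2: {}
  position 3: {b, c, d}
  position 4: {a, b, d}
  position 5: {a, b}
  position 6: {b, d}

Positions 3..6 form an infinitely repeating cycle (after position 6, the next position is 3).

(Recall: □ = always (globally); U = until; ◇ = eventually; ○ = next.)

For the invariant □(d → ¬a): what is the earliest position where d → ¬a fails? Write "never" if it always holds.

4

Check d → ¬a at each position in order: 0 ✓, 1 ✓, 2 ✓, 3 ✓.
At position 4 the labels are {a, b, d}, so d → ¬a is false there. This is the first violation.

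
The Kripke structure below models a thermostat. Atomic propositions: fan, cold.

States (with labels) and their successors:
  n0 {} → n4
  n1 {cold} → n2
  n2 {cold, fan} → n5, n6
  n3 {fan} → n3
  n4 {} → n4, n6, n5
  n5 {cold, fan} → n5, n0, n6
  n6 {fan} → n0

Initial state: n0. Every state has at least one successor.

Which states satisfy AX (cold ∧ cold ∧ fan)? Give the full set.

{n1}

States satisfying cold ∧ cold ∧ fan: {n2, n5}.
States satisfying AX (cold ∧ cold ∧ fan): {n1}.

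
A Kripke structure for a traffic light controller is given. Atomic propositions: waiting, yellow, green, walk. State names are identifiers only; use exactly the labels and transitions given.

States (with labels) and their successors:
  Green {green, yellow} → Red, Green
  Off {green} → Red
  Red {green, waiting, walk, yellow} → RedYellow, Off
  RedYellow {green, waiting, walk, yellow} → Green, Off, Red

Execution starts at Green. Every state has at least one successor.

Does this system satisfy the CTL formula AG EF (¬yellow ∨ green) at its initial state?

States satisfying EF (¬yellow ∨ green): {Green, Off, Red, RedYellow}.
States satisfying AG EF (¬yellow ∨ green): {Green, Off, Red, RedYellow}.
Every state reachable from Green satisfies EF (¬yellow ∨ green).
Green ∈ Sat(AG EF (¬yellow ∨ green)).

Holds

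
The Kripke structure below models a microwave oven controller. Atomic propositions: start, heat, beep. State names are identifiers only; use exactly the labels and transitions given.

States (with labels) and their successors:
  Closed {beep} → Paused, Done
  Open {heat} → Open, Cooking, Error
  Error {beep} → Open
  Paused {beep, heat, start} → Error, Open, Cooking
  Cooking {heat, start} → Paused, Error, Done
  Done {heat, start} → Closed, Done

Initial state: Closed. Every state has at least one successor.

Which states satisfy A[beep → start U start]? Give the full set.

{Paused, Cooking, Done}

States satisfying beep → start: {Open, Paused, Cooking, Done}.
States satisfying start: {Paused, Cooking, Done}.
States satisfying A[beep → start U start]: {Paused, Cooking, Done}.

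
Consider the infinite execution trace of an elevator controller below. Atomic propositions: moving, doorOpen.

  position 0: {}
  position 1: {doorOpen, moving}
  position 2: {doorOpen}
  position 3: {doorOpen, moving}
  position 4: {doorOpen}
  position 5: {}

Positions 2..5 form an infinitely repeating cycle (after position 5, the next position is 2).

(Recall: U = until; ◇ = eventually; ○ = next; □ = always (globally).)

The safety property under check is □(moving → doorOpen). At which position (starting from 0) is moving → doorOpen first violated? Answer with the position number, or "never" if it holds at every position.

moving → doorOpen holds at every position 0..5, and those are all the positions the trace ever visits, so the invariant □(moving → doorOpen) is never violated.

never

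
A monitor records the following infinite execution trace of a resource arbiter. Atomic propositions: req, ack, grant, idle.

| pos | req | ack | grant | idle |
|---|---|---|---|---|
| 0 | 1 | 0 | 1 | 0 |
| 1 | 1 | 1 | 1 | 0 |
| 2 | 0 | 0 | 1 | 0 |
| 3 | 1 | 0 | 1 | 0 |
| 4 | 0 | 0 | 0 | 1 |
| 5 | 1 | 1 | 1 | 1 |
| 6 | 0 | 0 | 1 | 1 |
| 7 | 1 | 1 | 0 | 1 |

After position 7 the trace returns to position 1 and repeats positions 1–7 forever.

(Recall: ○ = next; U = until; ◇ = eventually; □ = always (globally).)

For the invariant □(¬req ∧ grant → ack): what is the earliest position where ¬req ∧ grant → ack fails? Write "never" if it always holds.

Check ¬req ∧ grant → ack at each position in order: 0 ✓, 1 ✓.
At position 2 the labels are {grant}, so ¬req ∧ grant → ack is false there. This is the first violation.

2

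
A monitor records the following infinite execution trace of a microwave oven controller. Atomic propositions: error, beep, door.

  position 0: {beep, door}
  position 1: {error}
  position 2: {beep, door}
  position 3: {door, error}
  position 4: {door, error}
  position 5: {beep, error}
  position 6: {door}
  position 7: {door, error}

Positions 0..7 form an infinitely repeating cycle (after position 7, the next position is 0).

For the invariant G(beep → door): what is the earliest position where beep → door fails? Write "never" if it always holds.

5

Check beep → door at each position in order: 0 ✓, 1 ✓, 2 ✓, 3 ✓, 4 ✓.
At position 5 the labels are {beep, error}, so beep → door is false there. This is the first violation.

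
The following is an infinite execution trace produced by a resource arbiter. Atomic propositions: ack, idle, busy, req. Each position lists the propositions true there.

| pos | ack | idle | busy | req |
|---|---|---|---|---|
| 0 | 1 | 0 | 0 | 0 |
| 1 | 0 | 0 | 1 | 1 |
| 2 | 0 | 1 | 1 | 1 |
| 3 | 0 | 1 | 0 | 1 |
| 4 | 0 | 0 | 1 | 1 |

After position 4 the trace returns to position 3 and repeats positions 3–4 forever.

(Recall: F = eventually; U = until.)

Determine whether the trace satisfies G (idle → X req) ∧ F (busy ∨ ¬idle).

idle → X req holds at every position 0..4, and those are all positions ever visited, so G (idle → X req) holds.
Positions where idle holds: 2, 3.
Check X req at each: 2→ok, 3→ok.
busy ∨ ¬idle holds at position 0, which is reachable from 0, so F (busy ∨ ¬idle) holds.
At position 0: G (idle → X req) is true; F (busy ∨ ¬idle) is true; so G (idle → X req) ∧ F (busy ∨ ¬idle) is true.

Yes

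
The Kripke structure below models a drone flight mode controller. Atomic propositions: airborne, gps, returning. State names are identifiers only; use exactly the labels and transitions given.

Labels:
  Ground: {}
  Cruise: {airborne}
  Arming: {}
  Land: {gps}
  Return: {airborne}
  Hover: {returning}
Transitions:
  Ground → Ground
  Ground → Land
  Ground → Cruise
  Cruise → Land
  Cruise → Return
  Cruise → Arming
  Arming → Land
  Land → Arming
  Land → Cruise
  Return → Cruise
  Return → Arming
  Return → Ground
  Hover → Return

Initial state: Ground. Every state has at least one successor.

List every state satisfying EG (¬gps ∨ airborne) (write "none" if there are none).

{Ground, Cruise, Return, Hover}

States satisfying ¬gps ∨ airborne: {Ground, Cruise, Arming, Return, Hover}.
States satisfying EG (¬gps ∨ airborne): {Ground, Cruise, Return, Hover}.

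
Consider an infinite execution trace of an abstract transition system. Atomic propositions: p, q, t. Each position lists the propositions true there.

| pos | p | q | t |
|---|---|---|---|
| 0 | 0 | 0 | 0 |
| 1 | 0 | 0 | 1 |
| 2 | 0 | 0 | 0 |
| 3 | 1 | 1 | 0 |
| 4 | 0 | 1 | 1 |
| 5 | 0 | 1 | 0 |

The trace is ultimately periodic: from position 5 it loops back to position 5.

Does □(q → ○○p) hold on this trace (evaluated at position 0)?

Does not hold

q → ○○p must hold at every position from 0 onward. It fails at position 3, so □(q → ○○p) is false.
Positions where q holds: 3, 4, 5.
Check ○○p at each: 3→fails, 4→fails, 5→fails.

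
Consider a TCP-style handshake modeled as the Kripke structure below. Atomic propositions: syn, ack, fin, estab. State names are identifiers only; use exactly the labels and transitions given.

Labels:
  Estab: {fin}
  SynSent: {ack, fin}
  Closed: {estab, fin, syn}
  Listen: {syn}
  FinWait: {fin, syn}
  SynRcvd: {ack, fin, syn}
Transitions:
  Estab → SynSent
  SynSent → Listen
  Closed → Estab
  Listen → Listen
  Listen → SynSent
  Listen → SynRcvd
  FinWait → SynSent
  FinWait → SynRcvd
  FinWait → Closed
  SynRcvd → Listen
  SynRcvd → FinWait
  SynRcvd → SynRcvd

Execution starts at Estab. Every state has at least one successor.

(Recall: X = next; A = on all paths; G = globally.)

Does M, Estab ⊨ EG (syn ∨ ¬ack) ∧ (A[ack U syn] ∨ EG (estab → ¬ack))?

States satisfying syn ∨ ¬ack: {Estab, Closed, Listen, FinWait, SynRcvd}.
States satisfying EG (syn ∨ ¬ack): {Listen, FinWait, SynRcvd}.
States satisfying ack: {SynSent, SynRcvd}.
States satisfying syn: {Closed, Listen, FinWait, SynRcvd}.
States satisfying A[ack U syn]: {SynSent, Closed, Listen, FinWait, SynRcvd}.
States satisfying estab → ¬ack: {Estab, SynSent, Closed, Listen, FinWait, SynRcvd}.
States satisfying EG (estab → ¬ack): {Estab, SynSent, Closed, Listen, FinWait, SynRcvd}.
States satisfying A[ack U syn] ∨ EG (estab → ¬ack): {Estab, SynSent, Closed, Listen, FinWait, SynRcvd}.
States satisfying EG (syn ∨ ¬ack) ∧ (A[ack U syn] ∨ EG (estab → ¬ack)): {Listen, FinWait, SynRcvd}.
Estab ∉ Sat(EG (syn ∨ ¬ack) ∧ (A[ack U syn] ∨ EG (estab → ¬ack))).

Does not hold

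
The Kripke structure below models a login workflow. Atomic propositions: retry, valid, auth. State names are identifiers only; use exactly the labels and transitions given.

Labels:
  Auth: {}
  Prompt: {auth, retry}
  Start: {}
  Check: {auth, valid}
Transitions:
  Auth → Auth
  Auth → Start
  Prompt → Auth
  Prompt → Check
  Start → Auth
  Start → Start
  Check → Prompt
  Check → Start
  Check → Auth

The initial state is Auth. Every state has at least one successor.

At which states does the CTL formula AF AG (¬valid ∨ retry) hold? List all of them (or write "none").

States satisfying AG (¬valid ∨ retry): {Auth, Start}.
States satisfying AF AG (¬valid ∨ retry): {Auth, Start}.

{Auth, Start}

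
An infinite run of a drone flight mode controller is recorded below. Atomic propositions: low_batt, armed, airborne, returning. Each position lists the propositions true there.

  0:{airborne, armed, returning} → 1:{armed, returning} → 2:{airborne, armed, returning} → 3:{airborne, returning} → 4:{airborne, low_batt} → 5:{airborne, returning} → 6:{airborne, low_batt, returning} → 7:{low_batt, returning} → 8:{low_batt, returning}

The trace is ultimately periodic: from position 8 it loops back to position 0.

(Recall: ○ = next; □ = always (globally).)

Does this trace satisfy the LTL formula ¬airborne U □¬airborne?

Walking from position 0: at position 0, □¬airborne has not yet held and ¬airborne fails, so ¬airborne U □¬airborne is false.

No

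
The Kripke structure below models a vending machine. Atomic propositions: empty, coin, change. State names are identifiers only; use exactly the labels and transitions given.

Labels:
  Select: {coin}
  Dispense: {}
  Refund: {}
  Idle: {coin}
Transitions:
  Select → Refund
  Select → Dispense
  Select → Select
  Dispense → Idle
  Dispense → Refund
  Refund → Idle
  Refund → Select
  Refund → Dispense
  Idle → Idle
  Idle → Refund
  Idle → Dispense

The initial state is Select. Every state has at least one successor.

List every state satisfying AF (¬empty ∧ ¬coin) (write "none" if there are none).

{Dispense, Refund}

States satisfying ¬empty ∧ ¬coin: {Dispense, Refund}.
States satisfying AF (¬empty ∧ ¬coin): {Dispense, Refund}.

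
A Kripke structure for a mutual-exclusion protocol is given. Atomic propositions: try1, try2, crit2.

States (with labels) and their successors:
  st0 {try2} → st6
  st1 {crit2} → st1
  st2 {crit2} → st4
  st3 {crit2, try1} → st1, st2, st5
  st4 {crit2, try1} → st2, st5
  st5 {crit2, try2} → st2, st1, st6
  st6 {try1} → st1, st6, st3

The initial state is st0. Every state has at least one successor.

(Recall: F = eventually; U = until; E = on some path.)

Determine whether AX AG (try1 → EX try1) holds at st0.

States satisfying AG (try1 → EX try1): {st1}.
States satisfying AX AG (try1 → EX try1): {st1}.
st0 ∉ Sat(AX AG (try1 → EX try1)).

No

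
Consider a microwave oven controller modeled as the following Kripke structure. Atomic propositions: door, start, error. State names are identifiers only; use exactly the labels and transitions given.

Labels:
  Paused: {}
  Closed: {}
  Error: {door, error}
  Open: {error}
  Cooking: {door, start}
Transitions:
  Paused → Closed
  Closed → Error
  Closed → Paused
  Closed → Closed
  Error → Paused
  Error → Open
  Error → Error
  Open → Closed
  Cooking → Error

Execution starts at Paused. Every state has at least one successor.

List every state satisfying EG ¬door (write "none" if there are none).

{Paused, Closed, Open}

States satisfying ¬door: {Paused, Closed, Open}.
States satisfying EG ¬door: {Paused, Closed, Open}.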